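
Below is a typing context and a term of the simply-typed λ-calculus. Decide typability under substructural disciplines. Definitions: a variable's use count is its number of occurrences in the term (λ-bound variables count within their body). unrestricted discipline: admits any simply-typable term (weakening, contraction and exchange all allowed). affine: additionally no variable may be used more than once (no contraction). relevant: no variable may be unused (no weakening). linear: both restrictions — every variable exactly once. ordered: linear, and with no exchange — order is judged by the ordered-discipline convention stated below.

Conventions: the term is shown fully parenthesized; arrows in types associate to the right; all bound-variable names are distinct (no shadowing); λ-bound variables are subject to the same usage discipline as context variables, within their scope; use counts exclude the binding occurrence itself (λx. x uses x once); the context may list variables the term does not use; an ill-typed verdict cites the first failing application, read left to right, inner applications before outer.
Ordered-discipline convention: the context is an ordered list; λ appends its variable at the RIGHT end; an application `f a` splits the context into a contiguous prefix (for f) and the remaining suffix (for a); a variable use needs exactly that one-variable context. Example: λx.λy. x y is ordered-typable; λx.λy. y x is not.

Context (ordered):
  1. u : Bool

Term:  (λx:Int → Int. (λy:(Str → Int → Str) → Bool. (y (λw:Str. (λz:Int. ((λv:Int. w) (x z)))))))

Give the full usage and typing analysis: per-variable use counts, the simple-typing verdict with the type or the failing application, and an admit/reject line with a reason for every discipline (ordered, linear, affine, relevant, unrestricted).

counts: u ×0; x (bound) ×1; y (bound) ×1; w (bound) ×1; z (bound) ×1; v (bound) ×0
left-to-right use order: y, w, x, z
typing: well-typed at (Int → Int) → ((Str → Int → Str) → Bool) → Bool
ordered ✗ (u, v left unused)
linear ✗ (u, v left unused)
affine ✓ (no duplicate uses among u, x, y, w, z, v)
relevant ✗ (u, v left unused)
unrestricted ✓ (typability at (Int → Int) → ((Str → Int → Str) → Bool) → Bool is all that's needed)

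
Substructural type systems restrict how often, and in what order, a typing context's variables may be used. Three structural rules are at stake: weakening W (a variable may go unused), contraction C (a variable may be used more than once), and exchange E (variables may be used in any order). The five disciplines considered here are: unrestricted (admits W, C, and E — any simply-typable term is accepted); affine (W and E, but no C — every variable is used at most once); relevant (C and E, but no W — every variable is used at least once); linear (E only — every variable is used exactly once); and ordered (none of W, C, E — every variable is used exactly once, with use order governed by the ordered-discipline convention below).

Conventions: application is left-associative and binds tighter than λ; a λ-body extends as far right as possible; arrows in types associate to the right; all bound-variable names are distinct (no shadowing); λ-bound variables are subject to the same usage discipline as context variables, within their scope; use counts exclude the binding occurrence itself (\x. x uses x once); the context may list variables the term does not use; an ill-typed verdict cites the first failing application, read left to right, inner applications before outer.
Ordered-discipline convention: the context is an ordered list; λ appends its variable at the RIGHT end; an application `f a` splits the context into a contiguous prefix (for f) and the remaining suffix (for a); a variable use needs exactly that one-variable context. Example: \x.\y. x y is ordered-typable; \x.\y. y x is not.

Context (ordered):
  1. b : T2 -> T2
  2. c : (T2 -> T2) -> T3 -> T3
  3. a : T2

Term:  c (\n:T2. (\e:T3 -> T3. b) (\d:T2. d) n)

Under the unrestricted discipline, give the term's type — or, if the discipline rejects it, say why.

not well-typed under unrestricted — not simply typable
usage: b: 1×; c: 1×; a: 0×; n [bound]: 1×; e [bound]: 0×; d [bound]: 1×
left-to-right use order: c, b, d, n
typing: ill-typed: a function awaiting T3 -> T3 gets T2 -> T2
per-discipline verdicts: ordered ✗ · linear ✗ · affine ✗ · relevant ✗ · unrestricted ✗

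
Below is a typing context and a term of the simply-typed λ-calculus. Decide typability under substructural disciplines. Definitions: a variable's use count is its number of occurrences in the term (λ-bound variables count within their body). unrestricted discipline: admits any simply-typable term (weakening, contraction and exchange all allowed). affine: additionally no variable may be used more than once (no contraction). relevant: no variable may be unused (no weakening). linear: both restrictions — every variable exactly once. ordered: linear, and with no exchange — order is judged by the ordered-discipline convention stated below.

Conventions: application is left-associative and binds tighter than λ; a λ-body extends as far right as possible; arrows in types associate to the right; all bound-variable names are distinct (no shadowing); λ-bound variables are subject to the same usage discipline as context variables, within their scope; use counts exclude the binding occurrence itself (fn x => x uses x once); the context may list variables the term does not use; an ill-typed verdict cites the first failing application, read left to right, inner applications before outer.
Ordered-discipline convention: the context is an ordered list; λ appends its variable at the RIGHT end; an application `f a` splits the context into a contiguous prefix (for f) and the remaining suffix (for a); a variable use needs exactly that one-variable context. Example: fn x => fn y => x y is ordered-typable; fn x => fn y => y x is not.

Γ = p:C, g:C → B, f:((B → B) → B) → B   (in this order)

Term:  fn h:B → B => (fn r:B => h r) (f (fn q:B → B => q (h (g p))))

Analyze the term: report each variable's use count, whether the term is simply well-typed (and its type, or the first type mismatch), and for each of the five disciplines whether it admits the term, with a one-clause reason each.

use counts: p=1; g=1; f=1; h (λ-bound)=2; r (λ-bound)=1; q (λ-bound)=1
uses in reading order: h, r, f, q, h, g, p
typing: ✓ — (B → B) → B
ordered: ✗, needs contraction — h ×2
linear: ✗, needs contraction — h ×2
affine: ✗, needs contraction — h ×2
relevant: ✓, p, g, f, h, r, q: all used, weakening unneeded
unrestricted: ✓, type-checks ((B → B) → B) and nothing is barred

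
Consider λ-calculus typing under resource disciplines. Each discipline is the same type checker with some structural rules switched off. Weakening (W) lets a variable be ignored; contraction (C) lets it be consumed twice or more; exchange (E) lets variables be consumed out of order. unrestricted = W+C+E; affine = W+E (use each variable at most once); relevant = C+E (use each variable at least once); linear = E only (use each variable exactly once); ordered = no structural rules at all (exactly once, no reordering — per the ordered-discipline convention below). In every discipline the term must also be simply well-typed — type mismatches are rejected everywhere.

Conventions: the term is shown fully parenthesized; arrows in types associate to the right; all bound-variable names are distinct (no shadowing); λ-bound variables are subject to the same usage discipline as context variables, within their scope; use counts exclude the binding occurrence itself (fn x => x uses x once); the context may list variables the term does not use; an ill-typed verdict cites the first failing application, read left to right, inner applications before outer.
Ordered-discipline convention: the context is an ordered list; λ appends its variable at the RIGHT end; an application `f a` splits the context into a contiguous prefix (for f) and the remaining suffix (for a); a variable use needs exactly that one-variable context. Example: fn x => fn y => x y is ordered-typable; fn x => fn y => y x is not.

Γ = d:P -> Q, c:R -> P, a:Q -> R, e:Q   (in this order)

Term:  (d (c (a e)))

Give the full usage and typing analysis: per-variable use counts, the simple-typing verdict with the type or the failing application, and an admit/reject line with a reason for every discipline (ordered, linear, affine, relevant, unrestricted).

counts: d: 1; c: 1; a: 1; e: 1
order of uses: d, c, a, e
typing: the term checks, with type Q
ordered ✓ (one use each (d, c, a, e); ordered split holds)
linear ✓ (each of d, c, a, e used exactly once)
affine ✓ (no duplicate uses among d, c, a, e)
relevant ✓ (none of d, c, a, e goes unused)
unrestricted ✓ (type-checks (Q) and nothing is barred)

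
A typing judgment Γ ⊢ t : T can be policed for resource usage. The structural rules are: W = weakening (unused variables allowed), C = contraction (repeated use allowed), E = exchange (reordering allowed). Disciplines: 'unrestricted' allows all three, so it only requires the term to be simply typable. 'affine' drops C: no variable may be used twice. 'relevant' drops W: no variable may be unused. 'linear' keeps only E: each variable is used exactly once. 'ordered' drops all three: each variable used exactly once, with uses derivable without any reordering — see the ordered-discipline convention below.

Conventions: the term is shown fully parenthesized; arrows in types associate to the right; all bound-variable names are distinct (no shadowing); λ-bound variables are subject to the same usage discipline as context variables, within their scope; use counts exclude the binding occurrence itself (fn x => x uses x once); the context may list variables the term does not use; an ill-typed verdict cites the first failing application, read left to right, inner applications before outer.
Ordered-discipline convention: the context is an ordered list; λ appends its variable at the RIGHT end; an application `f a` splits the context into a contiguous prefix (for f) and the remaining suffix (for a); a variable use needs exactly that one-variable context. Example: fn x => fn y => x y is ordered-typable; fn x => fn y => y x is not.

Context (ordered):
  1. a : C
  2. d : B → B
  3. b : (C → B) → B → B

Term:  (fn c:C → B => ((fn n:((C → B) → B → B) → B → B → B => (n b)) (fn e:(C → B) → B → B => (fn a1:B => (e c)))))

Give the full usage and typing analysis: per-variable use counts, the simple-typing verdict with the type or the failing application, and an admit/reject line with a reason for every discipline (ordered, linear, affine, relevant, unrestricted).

variable uses: a ×0, d ×0, b ×1, c (bound) ×1, n (bound) ×1, e (bound) ×1, a1 (bound) ×0
left-to-right use order: n, b, e, c
typing: the term checks, with type (C → B) → B → B → B
ordered: ✗ — a, d, a1 never used (weakening)
linear: ✗ — a, d, a1 never used (weakening)
affine: ✓ — no duplicate uses among a, d, b, c, n, e, a1
relevant: ✗ — a, d, a1 never used (weakening)
unrestricted: ✓ — type-checks ((C → B) → B → B → B) and nothing is barred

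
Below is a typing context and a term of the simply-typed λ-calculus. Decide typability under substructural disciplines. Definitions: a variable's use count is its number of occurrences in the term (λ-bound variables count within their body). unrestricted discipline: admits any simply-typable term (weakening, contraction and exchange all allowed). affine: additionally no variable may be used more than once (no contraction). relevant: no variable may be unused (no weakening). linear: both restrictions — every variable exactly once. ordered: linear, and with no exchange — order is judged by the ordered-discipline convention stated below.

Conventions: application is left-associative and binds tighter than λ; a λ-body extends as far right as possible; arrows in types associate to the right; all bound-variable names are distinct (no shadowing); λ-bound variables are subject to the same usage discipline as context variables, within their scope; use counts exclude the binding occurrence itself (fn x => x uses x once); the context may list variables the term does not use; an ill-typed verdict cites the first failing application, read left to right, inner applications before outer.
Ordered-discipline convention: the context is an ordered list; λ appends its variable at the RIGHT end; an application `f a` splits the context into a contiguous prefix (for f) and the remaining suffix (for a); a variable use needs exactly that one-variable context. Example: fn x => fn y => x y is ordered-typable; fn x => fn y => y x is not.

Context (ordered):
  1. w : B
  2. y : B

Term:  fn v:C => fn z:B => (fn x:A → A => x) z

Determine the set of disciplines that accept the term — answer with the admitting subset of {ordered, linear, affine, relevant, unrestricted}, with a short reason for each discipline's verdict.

accepted by: none
variable uses: w: 0, y: 0, v [bound]: 0, z [bound]: 1, x [bound]: 1
use order (left to right): x, z
typing: ill-typed: an argument B mismatches the expected A → A
ordered: ✗ — fails simple typing
linear: ✗ — a type mismatch blocks all five
affine: ✗ — the type mismatch rejects it
relevant: ✗ — not simply typable
unrestricted: ✗ — fails simple typing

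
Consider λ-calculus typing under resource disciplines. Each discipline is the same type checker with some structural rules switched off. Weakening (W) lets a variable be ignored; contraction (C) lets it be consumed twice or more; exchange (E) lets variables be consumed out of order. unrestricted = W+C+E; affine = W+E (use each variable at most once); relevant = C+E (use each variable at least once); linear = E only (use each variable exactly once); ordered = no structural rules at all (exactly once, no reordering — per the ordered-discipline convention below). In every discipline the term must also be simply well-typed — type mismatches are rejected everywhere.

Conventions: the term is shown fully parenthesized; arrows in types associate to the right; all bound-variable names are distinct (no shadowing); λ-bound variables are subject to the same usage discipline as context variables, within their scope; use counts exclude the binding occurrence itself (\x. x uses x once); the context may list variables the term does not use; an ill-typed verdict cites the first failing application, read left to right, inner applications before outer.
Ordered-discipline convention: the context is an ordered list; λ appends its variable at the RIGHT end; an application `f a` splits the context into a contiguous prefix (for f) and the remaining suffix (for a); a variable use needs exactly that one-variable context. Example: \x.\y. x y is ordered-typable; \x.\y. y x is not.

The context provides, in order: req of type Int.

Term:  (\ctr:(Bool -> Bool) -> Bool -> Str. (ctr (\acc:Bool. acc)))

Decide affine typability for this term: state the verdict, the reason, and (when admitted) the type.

yes — no duplicate uses among req, ctr, acc; term : ((Bool -> Bool) -> Bool -> Str) -> Bool -> Str
usage: req: 0×; ctr (bound): 1×; acc (bound): 1×
order of uses: ctr, acc
typing: ✓ — ((Bool -> Bool) -> Bool -> Str) -> Bool -> Str
summary: ordered ✗; linear ✗; affine ✓; relevant ✗; unrestricted ✓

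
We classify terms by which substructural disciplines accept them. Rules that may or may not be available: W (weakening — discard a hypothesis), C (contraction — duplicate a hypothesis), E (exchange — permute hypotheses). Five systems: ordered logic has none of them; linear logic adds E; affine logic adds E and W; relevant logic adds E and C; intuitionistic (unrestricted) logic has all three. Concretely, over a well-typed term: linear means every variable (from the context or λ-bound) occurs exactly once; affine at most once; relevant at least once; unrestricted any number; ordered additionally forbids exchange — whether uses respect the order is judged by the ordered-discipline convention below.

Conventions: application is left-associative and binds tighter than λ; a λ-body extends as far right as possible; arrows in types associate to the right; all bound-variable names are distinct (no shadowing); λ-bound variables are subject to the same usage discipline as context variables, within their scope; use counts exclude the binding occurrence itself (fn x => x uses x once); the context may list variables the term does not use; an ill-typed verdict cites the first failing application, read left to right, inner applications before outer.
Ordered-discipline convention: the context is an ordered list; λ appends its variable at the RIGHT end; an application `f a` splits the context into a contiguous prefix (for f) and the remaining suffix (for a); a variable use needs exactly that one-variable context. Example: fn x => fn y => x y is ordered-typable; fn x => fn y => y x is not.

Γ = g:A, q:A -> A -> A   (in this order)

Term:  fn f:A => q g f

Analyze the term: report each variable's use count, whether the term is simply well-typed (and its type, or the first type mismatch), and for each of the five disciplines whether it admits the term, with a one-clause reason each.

usage: g: 1; q: 1; f (bound): 1
order of uses: q, g, f
typing: the term checks, with type A -> A
ordered ✗ (use order q, g, f needs exchange)
linear ✓ (g, q, f: one use apiece)
affine ✓ (at most one use each (g, q, f))
relevant ✓ (none of g, q, f goes unused)
unrestricted ✓ (type-checks (A -> A) and nothing is barred)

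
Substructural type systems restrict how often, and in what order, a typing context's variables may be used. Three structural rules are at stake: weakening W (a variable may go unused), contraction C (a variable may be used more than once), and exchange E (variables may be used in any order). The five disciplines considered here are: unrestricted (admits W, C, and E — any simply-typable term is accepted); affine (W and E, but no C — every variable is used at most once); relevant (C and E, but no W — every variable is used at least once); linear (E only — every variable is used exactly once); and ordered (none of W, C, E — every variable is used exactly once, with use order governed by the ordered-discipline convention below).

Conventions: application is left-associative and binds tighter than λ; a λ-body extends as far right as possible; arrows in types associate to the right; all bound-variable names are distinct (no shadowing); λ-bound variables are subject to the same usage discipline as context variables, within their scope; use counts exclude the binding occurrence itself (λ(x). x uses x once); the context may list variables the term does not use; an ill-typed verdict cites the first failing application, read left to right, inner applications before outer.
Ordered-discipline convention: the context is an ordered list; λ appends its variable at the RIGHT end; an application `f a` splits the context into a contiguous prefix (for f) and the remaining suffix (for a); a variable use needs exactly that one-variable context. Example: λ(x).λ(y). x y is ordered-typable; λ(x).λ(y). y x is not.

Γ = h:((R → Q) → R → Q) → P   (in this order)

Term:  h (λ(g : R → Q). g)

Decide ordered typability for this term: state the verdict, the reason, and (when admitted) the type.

yes — h, g: once each, no exchange needed; term : P
variable uses: h: 1×, g [bound]: 1×
use order (left to right): h, g
typing: well-typed at P
summary: ordered ✓ · linear ✓ · affine ✓ · relevant ✓ · unrestricted ✓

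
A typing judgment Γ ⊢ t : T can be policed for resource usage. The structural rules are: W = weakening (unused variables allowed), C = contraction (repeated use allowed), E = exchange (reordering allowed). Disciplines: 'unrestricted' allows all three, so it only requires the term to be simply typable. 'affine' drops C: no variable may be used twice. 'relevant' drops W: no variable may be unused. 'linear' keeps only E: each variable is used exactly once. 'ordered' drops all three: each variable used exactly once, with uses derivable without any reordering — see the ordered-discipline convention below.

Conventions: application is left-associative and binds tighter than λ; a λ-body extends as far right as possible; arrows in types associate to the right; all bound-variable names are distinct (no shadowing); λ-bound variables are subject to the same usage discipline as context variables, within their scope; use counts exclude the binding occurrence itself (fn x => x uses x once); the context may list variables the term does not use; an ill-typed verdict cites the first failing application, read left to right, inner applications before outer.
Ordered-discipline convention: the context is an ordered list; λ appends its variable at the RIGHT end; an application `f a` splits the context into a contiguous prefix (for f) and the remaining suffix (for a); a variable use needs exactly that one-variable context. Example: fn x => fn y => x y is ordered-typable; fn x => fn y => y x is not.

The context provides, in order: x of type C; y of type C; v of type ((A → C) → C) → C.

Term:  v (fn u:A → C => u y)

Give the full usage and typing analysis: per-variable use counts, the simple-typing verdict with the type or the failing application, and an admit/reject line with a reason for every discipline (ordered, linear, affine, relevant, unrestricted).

usage: x=0; y=1; v=1; u [bound]=1
order of uses: v, u, y
typing: ill-typed: an application expects A but receives C
ordered: ✗ — a type mismatch blocks all five
linear: ✗ — the type mismatch rejects it
affine: ✗ — not simply typable
relevant: ✗ — fails simple typing
unrestricted: ✗ — a type mismatch blocks all five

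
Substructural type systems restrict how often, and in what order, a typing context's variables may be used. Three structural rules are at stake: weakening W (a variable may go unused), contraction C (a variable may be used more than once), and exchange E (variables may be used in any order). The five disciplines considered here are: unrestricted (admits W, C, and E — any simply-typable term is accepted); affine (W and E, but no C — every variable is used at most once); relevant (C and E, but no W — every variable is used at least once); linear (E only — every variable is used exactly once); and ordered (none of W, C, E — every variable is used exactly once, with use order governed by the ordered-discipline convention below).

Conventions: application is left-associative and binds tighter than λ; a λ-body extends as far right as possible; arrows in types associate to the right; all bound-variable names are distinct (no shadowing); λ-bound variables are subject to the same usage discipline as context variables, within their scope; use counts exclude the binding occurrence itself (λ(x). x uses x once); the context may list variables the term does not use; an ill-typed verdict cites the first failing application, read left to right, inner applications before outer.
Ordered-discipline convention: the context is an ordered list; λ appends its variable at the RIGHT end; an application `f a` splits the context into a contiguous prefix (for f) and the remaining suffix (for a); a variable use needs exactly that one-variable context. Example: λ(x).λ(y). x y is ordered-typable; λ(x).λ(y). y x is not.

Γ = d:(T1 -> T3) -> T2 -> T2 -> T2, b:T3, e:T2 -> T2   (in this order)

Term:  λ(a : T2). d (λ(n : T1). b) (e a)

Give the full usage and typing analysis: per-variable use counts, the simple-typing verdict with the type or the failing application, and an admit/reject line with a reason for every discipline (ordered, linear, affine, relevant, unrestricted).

counts: d: 1; b: 1; e: 1; a [bound]: 1; n [bound]: 0
left-to-right use order: d, b, e, a
typing: ✓ — T2 -> T2 -> T2
ordered: ✗ — unused: n — weakening required
linear: ✗ — unused: n — weakening required
affine: ✓ — none of d, b, e, a, n used more than once
relevant: ✗ — unused: n — weakening required
unrestricted: ✓ — well-typed at T2 -> T2 -> T2; no restrictions here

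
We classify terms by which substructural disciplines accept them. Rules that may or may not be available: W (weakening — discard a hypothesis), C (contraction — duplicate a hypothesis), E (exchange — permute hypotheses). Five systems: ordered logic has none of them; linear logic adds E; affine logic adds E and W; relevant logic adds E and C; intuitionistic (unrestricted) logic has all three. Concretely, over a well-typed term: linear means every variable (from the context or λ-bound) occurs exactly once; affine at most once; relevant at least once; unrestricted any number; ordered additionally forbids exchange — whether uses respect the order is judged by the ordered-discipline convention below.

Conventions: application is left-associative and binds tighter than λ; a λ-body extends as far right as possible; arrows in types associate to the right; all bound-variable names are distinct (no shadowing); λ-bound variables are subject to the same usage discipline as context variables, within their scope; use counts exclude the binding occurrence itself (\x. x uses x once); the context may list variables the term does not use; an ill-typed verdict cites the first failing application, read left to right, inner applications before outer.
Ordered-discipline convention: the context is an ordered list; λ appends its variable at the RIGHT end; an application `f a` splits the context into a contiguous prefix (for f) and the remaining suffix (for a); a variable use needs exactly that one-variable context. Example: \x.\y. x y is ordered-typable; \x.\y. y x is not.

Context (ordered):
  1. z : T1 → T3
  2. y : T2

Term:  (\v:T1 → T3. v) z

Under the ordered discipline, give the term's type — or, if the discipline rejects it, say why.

not well-typed under ordered — needs weakening: y unused
variable uses: z=1; y=0; v (λ-bound)=1
use order (left to right): v, z
typing: well-typed — term : T1 → T3
all disciplines: ordered ✗; linear ✗; affine ✓; relevant ✗; unrestricted ✓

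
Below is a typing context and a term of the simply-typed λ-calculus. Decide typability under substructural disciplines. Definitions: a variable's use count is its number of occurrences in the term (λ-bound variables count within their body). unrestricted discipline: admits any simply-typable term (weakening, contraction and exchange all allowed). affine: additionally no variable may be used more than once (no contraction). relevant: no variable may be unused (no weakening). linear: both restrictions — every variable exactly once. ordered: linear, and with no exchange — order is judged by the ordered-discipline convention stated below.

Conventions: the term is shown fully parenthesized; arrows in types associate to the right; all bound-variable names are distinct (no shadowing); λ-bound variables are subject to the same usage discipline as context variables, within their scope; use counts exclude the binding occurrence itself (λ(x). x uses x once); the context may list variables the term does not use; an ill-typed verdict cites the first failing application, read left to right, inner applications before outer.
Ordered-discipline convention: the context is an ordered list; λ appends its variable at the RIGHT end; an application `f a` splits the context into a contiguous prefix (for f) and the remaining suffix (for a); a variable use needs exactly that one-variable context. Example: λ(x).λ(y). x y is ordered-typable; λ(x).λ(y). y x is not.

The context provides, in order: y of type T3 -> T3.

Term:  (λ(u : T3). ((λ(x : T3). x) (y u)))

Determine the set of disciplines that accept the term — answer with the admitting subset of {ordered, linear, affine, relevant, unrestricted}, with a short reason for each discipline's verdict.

admitted in: ordered, linear, affine, relevant, unrestricted
use counts: y ×1, u (bound) ×1, x (bound) ×1
use order (left to right): x, y, u
typing: ✓ — T3 -> T3
ordered: ✓ — y, u, x: once each, no exchange needed
linear: ✓ — each of y, u, x used exactly once
affine: ✓ — at most one use each (y, u, x)
relevant: ✓ — every one of y, u, x appears
unrestricted: ✓ — typability at T3 -> T3 is all that's needed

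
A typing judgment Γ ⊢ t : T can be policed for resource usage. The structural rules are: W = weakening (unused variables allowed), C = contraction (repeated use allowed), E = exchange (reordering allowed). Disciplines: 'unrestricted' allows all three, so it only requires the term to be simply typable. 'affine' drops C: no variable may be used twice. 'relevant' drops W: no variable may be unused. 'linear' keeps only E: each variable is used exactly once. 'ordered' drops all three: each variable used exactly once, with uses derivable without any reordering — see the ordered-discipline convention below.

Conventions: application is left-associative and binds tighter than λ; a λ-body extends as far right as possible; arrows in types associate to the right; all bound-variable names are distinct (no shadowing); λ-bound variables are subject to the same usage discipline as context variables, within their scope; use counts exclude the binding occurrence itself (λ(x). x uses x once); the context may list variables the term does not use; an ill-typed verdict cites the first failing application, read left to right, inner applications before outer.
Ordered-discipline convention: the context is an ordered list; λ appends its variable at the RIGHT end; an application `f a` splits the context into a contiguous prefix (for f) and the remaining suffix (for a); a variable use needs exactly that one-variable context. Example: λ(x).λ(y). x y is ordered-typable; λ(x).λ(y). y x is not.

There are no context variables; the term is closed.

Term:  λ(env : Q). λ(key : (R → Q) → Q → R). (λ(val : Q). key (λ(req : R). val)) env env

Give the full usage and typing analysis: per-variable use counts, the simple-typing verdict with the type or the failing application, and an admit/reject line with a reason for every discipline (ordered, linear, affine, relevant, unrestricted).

counts: env [bound]: 2×; key [bound]: 1×; val [bound]: 1×; req [bound]: 0×
order of uses: key, val, env, env
typing: well-typed — term : Q → ((R → Q) → Q → R) → R
ordered ✗ (uses contraction: env ×2; req left unused)
linear ✗ (uses contraction: env ×2; req left unused)
affine ✗ (uses contraction: env ×2)
relevant ✗ (req left unused)
unrestricted ✓ (type-checks (Q → ((R → Q) → Q → R) → R) and nothing is barred)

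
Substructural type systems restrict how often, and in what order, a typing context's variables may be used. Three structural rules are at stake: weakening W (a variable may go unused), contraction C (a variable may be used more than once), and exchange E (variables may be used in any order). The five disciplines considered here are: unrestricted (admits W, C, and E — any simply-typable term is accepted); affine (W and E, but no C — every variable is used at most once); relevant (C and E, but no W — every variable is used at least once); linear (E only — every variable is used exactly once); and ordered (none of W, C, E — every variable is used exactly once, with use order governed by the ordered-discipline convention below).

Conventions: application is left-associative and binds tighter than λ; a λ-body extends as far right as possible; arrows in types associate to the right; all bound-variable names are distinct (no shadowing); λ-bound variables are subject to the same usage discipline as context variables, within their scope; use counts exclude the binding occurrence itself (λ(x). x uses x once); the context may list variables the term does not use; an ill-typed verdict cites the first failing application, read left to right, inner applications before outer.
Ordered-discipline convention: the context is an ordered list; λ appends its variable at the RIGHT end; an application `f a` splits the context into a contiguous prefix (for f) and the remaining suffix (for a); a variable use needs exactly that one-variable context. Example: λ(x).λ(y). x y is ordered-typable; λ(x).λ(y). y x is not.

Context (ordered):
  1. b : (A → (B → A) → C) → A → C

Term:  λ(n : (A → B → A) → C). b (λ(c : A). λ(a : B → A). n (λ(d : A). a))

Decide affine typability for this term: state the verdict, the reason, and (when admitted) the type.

yes — at most one use each (b, n, c, a, d); term : ((A → B → A) → C) → A → C
variable uses: b ×1, n (bound) ×1, c (bound) ×0, a (bound) ×1, d (bound) ×0
uses in reading order: b, n, a
typing: the term checks, with type ((A → B → A) → C) → A → C
across the five disciplines: ordered ✗; linear ✗; affine ✓; relevant ✗; unrestricted ✓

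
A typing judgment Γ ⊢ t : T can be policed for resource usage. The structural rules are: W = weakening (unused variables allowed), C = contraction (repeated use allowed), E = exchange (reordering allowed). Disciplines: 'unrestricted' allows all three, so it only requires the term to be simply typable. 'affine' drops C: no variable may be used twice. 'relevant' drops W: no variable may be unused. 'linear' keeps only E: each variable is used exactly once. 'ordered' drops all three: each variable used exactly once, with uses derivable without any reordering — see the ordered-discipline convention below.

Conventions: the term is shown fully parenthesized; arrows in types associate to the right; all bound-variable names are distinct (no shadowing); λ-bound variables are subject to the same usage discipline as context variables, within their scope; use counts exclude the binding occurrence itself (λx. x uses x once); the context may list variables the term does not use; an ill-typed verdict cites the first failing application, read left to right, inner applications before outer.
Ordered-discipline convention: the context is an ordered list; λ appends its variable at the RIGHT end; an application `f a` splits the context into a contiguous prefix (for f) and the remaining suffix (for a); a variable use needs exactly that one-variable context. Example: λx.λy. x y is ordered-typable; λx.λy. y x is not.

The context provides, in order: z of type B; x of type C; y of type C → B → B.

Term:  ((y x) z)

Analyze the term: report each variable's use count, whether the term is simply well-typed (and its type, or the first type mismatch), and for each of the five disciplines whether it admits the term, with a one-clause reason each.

usage: z=1; x=1; y=1
use order (left to right): y, x, z
typing: the term checks, with type B
ordered ✗ (no ordered split (uses run y, x, z))
linear ✓ (single use per variable (z, x, y))
affine ✓ (at most one use each (z, x, y))
relevant ✓ (at least one use each (z, x, y))
unrestricted ✓ (typability at B is all that's needed)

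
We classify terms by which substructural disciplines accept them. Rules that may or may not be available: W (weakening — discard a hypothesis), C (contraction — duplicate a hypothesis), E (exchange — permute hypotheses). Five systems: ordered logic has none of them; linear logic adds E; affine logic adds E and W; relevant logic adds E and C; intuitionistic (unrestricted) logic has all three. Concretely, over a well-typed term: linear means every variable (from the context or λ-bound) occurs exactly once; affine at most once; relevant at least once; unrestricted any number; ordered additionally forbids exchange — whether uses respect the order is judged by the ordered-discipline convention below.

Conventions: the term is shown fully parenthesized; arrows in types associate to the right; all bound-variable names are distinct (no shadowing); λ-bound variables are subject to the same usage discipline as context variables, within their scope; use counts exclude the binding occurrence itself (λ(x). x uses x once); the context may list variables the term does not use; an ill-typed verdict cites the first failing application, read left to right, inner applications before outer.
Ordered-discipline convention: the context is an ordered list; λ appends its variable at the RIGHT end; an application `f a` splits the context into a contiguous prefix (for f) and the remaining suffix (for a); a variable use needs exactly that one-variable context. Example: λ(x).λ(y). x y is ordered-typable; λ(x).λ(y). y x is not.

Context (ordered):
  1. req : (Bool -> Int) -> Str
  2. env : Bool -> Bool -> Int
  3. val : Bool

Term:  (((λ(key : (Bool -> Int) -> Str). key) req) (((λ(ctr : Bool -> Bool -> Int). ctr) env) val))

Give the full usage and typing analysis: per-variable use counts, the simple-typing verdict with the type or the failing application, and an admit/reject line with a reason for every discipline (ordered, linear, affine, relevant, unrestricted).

counts: req: 1; env: 1; val: 1; key (bound): 1; ctr (bound): 1
left-to-right use order: key, req, ctr, env, val
typing: well-typed at Str
ordered ✓ (req, env, val, key, ctr once each; derivable with no W/C/E)
linear ✓ (each of req, env, val, key, ctr used exactly once)
affine ✓ (none of req, env, val, key, ctr used more than once)
relevant ✓ (every one of req, env, val, key, ctr appears)
unrestricted ✓ (type-checks (Str) and nothing is barred)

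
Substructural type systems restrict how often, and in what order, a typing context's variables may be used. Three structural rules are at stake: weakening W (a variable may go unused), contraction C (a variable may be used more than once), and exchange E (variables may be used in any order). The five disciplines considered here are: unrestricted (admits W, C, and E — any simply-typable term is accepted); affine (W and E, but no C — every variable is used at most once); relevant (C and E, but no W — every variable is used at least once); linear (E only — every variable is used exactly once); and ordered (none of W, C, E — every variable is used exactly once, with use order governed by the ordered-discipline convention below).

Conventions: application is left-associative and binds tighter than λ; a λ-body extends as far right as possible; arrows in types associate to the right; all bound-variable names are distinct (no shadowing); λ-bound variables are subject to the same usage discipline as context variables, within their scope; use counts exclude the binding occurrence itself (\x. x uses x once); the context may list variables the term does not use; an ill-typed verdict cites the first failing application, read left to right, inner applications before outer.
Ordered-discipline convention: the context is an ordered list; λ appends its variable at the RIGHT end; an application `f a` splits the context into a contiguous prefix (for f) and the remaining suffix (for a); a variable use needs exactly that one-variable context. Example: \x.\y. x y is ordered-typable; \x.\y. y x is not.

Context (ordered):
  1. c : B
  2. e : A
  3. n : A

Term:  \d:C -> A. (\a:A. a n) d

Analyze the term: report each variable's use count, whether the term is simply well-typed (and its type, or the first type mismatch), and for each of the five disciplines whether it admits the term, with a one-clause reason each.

counts: c: 0; e: 0; n: 1; d [bound]: 1; a [bound]: 1
use order (left to right): a, n, d
typing: ill-typed: non-function type A applied to an argument
ordered: ✗ — not simply typable
linear: ✗ — fails simple typing
affine: ✗ — a type mismatch blocks all five
relevant: ✗ — the type mismatch rejects it
unrestricted: ✗ — not simply typable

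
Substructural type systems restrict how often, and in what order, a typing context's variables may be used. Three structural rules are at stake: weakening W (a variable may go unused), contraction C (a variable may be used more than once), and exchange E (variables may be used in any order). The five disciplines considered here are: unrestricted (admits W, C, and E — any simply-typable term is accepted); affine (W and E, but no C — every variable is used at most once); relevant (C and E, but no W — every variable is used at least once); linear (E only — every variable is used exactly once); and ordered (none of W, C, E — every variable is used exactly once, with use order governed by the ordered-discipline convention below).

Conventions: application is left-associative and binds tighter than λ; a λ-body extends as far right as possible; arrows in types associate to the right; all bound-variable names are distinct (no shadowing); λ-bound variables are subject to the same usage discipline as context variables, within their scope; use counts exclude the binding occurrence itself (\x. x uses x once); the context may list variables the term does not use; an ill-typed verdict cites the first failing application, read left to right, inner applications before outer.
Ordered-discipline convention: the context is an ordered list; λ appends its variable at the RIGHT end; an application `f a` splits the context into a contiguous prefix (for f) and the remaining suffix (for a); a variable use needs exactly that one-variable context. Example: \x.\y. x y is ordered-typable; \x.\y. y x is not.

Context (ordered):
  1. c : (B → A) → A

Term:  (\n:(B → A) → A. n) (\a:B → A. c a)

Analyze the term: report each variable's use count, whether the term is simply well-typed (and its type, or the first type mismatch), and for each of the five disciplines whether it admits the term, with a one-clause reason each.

variable uses: c: 1×; n (bound): 1×; a (bound): 1×
left-to-right use order: n, c, a
typing: well-typed — term : (B → A) → A
ordered ✓ (one use each (c, n, a); ordered split holds)
linear ✓ (exactly-once usage across c, n, a)
affine ✓ (none of c, n, a used more than once)
relevant ✓ (at least one use each (c, n, a))
unrestricted ✓ (well-typed at (B → A) → A; no restrictions here)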